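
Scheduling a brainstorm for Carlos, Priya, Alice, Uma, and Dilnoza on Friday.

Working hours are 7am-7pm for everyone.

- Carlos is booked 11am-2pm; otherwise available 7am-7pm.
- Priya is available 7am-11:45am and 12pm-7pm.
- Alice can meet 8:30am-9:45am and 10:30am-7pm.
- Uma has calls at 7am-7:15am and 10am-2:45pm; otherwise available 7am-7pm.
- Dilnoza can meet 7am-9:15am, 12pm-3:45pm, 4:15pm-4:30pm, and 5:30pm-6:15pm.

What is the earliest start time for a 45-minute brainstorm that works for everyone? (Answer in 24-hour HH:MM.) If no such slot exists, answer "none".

Carlos free within 07:00–19:00: 07:00–11:00, 14:00–19:00.
Uma free within 07:00–19:00: 07:15–10:00, 14:45–19:00.
Carlos ∩ Priya: 07:00–11:00, 14:00–19:00.
Carlos ∩ Priya ∩ Alice: 08:30–09:45, 10:30–11:00, 14:00–19:00.
Carlos ∩ Priya ∩ Alice ∩ Uma: 08:30–09:45, 14:45–19:00.
Carlos ∩ Priya ∩ Alice ∩ Uma ∩ Dilnoza: 08:30–09:15, 14:45–15:45, 16:15–16:30, 17:30–18:15.
Windows ≥ 45 min: 08:30–09:15, 14:45–15:45, 17:30–18:15.
Earliest such window starts at 08:30.

08:30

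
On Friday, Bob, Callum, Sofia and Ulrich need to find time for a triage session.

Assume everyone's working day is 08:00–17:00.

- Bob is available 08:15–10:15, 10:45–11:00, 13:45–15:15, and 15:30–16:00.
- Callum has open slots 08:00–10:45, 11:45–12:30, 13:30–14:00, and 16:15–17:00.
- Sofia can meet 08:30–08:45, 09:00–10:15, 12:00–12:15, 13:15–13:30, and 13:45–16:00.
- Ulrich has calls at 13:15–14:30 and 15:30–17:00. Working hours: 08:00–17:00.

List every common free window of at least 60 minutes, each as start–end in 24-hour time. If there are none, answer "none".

09:00–10:15

Ulrich free within 08:00–17:00: 08:00–13:15, 14:30–15:30.
Bob ∩ Callum: 08:15–10:15, 13:45–14:00.
Bob ∩ Callum ∩ Sofia: 08:30–08:45, 09:00–10:15, 13:45–14:00.
Bob ∩ Callum ∩ Sofia ∩ Ulrich: 08:30–08:45, 09:00–10:15.
Windows ≥ 60 min: 09:00–10:15.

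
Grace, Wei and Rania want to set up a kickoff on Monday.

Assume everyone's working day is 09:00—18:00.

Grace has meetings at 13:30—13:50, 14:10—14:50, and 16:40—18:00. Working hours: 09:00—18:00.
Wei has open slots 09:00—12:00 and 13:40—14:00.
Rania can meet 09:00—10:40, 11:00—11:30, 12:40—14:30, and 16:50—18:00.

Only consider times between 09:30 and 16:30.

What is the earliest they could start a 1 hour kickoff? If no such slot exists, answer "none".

Grace free within 09:00–18:00: 09:00–13:30, 13:50–14:10, 14:50–16:40.
Grace ∩ Wei: 09:00–12:00, 13:50–14:00.
Grace ∩ Wei ∩ Rania: 09:00–10:40, 11:00–11:30, 13:50–14:00.
Restricted to 09:30–16:30: 09:30–10:40, 11:00–11:30, 13:50–14:00.
Windows ≥ 60 min: 09:30–10:40.
Earliest such window starts at 09:30.

09:30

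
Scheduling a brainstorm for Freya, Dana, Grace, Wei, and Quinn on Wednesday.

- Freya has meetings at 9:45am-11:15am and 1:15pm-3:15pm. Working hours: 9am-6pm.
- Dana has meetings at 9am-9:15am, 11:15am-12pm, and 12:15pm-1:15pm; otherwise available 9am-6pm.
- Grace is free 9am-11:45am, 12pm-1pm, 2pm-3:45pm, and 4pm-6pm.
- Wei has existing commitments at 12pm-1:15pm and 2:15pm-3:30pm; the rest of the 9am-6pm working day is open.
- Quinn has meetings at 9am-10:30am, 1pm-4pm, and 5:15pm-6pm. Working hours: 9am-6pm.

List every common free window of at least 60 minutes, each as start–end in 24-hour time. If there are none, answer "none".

Freya free within 09:00–18:00: 09:00–09:45, 11:15–13:15, 15:15–18:00.
Dana free within 09:00–18:00: 09:15–11:15, 12:00–12:15, 13:15–18:00.
Wei free within 09:00–18:00: 09:00–12:00, 13:15–14:15, 15:30–18:00.
Quinn free within 09:00–18:00: 10:30–13:00, 16:00–17:15.
Freya ∩ Dana: 09:15–09:45, 12:00–12:15, 15:15–18:00.
Freya ∩ Dana ∩ Grace: 09:15–09:45, 12:00–12:15, 15:15–15:45, 16:00–18:00.
Freya ∩ Dana ∩ Grace ∩ Wei: 09:15–09:45, 15:30–15:45, 16:00–18:00.
Freya ∩ Dana ∩ Grace ∩ Wei ∩ Quinn: 16:00–17:15.
Windows ≥ 60 min: 16:00–17:15.

16:00–17:15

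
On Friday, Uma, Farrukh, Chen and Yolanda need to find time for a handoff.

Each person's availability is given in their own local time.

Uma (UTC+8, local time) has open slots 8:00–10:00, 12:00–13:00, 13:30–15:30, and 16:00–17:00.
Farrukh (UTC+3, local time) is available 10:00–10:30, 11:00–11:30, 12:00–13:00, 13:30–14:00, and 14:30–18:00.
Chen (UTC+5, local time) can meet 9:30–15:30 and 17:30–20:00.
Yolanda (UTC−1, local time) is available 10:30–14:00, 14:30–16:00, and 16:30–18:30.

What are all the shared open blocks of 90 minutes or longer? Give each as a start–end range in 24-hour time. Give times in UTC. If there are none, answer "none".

none

Uma → UTC: 00:00–02:00, 04:00–05:00, 05:30–07:30, 08:00–09:00.
Farrukh → UTC: 07:00–07:30, 08:00–08:30, 09:00–10:00, 10:30–11:00, 11:30–15:00.
Chen → UTC: 04:30–10:30, 12:30–15:00.
Yolanda → UTC: 11:30–15:00, 15:30–17:00, 17:30–19:30.
Uma ∩ Farrukh: 07:00–07:30, 08:00–08:30.
Uma ∩ Farrukh ∩ Chen: 07:00–07:30, 08:00–08:30.
Uma ∩ Farrukh ∩ Chen ∩ Yolanda: (none).
Windows ≥ 90 min: (none).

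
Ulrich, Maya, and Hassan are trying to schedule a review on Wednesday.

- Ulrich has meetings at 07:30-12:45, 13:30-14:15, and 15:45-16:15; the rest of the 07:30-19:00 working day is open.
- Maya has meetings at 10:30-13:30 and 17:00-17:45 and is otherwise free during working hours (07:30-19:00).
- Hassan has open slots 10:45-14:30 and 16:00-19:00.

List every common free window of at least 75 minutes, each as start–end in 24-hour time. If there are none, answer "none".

Ulrich free within 07:30–19:00: 12:45–13:30, 14:15–15:45, 16:15–19:00.
Maya free within 07:30–19:00: 07:30–10:30, 13:30–17:00, 17:45–19:00.
Ulrich ∩ Maya: 14:15–15:45, 16:15–17:00, 17:45–19:00.
Ulrich ∩ Maya ∩ Hassan: 14:15–14:30, 16:15–17:00, 17:45–19:00.
Windows ≥ 75 min: 17:45–19:00.

17:45–19:00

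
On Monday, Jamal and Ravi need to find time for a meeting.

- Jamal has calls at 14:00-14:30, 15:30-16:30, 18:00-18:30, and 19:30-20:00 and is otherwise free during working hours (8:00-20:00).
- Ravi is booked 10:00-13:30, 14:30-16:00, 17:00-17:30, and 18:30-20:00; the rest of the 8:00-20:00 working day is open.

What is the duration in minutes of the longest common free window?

120 minutes

Jamal free within 08:00–20:00: 08:00–14:00, 14:30–15:30, 16:30–18:00, 18:30–19:30.
Ravi free within 08:00–20:00: 08:00–10:00, 13:30–14:30, 16:00–17:00, 17:30–18:30.
Jamal ∩ Ravi: 08:00–10:00, 13:30–14:00, 16:30–17:00, 17:30–18:00.
Common window lengths: 120, 30, 30, 30 min; longest is 120.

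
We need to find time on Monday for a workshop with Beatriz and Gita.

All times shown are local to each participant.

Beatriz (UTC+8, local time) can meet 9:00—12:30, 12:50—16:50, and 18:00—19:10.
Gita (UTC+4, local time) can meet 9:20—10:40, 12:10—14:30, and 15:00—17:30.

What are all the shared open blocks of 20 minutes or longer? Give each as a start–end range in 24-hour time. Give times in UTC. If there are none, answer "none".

05:20–06:40, 08:10–08:50, 10:00–10:30

Beatriz → UTC: 01:00–04:30, 04:50–08:50, 10:00–11:10.
Gita → UTC: 05:20–06:40, 08:10–10:30, 11:00–13:30.
Beatriz ∩ Gita: 05:20–06:40, 08:10–08:50, 10:00–10:30, 11:00–11:10.
Windows ≥ 20 min: 05:20–06:40, 08:10–08:50, 10:00–10:30.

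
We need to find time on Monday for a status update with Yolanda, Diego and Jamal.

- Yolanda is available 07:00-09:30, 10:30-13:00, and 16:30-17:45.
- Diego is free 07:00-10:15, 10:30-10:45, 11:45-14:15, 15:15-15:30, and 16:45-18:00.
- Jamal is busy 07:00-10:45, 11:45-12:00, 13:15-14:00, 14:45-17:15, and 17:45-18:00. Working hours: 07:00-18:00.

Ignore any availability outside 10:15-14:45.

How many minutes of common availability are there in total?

60 minutes

Jamal free within 07:00–18:00: 10:45–11:45, 12:00–13:15, 14:00–14:45, 17:15–17:45.
Yolanda ∩ Diego: 07:00–09:30, 10:30–10:45, 11:45–13:00, 16:45–17:45.
Yolanda ∩ Diego ∩ Jamal: 12:00–13:00, 17:15–17:45.
Restricted to 10:15–14:45: 12:00–13:00.
Total common minutes: 60.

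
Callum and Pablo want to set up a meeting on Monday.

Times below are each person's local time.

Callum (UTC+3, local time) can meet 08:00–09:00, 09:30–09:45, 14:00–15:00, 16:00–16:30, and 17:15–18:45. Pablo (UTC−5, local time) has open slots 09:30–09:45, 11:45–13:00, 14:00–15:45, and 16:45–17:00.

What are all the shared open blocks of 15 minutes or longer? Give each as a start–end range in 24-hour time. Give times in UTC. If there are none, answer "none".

Callum → UTC: 05:00–06:00, 06:30–06:45, 11:00–12:00, 13:00–13:30, 14:15–15:45.
Pablo → UTC: 14:30–14:45, 16:45–18:00, 19:00–20:45, 21:45–22:00.
Callum ∩ Pablo: 14:30–14:45.
Windows ≥ 15 min: 14:30–14:45.

14:30–14:45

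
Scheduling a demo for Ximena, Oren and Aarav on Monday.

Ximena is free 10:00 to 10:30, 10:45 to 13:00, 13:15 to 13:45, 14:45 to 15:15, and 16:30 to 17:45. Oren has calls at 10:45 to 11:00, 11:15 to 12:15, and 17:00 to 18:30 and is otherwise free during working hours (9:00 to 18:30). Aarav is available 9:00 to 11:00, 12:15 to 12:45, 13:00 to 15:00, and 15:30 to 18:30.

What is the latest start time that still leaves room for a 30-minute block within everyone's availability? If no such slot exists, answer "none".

16:30

Oren free within 09:00–18:30: 09:00–10:45, 11:00–11:15, 12:15–17:00.
Ximena ∩ Oren: 10:00–10:30, 11:00–11:15, 12:15–13:00, 13:15–13:45, 14:45–15:15, 16:30–17:00.
Ximena ∩ Oren ∩ Aarav: 10:00–10:30, 12:15–12:45, 13:15–13:45, 14:45–15:00, 16:30–17:00.
Windows ≥ 30 min: 10:00–10:30, 12:15–12:45, 13:15–13:45, 16:30–17:00.
Latest start in the last window 16:30–17:00 is 17:00 − 30 min = 16:30.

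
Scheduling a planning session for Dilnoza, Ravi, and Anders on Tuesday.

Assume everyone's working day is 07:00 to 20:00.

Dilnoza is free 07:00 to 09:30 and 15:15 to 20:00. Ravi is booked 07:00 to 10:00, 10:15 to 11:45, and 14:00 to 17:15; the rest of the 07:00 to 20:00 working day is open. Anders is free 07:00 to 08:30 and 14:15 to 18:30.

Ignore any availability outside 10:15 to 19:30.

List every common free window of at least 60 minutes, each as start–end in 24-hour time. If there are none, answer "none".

Ravi free within 07:00–20:00: 10:00–10:15, 11:45–14:00, 17:15–20:00.
Dilnoza ∩ Ravi: 17:15–20:00.
Dilnoza ∩ Ravi ∩ Anders: 17:15–18:30.
Restricted to 10:15–19:30: 17:15–18:30.
Windows ≥ 60 min: 17:15–18:30.

17:15–18:30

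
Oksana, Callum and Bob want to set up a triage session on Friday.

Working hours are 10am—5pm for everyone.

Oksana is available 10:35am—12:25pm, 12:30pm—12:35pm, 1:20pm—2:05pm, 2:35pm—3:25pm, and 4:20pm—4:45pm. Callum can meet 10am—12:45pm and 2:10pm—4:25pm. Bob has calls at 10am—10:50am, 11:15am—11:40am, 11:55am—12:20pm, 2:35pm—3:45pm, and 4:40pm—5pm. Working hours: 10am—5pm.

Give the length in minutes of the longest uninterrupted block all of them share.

Bob free within 10:00–17:00: 10:50–11:15, 11:40–11:55, 12:20–14:35, 15:45–16:40.
Oksana ∩ Callum: 10:35–12:25, 12:30–12:35, 14:35–15:25, 16:20–16:25.
Oksana ∩ Callum ∩ Bob: 10:50–11:15, 11:40–11:55, 12:20–12:25, 12:30–12:35, 16:20–16:25.
Common window lengths: 25, 15, 5, 5, 5 min; longest is 25.

25 minutes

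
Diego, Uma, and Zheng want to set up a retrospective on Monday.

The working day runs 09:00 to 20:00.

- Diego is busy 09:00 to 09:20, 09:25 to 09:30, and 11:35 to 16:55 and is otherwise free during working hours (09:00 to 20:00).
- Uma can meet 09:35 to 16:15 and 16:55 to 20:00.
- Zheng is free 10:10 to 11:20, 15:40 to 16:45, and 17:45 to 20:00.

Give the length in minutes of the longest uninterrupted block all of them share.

Diego free within 09:00–20:00: 09:20–09:25, 09:30–11:35, 16:55–20:00.
Diego ∩ Uma: 09:35–11:35, 16:55–20:00.
Diego ∩ Uma ∩ Zheng: 10:10–11:20, 17:45–20:00.
Common window lengths: 70, 135 min; longest is 135.

135 minutes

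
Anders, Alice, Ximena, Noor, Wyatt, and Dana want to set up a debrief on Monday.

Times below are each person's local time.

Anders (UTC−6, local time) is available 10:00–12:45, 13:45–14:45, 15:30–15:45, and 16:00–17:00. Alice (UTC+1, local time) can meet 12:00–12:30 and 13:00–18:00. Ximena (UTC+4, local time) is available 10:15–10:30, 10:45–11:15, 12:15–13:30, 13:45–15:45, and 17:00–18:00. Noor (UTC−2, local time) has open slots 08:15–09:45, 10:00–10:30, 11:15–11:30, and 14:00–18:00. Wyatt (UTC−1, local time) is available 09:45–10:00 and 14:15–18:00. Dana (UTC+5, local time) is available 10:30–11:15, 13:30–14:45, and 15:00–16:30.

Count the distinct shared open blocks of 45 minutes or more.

Anders → UTC: 16:00–18:45, 19:45–20:45, 21:30–21:45, 22:00–23:00.
Alice → UTC: 11:00–11:30, 12:00–17:00.
Ximena → UTC: 06:15–06:30, 06:45–07:15, 08:15–09:30, 09:45–11:45, 13:00–14:00.
Noor → UTC: 10:15–11:45, 12:00–12:30, 13:15–13:30, 16:00–20:00.
Wyatt → UTC: 10:45–11:00, 15:15–19:00.
Dana → UTC: 05:30–06:15, 08:30–09:45, 10:00–11:30.
Anders ∩ Alice: 16:00–17:00.
Anders ∩ Alice ∩ Ximena: (none).
Anders ∩ Alice ∩ Ximena ∩ Noor: (none).
Anders ∩ Alice ∩ Ximena ∩ Noor ∩ Wyatt: (none).
Anders ∩ Alice ∩ Ximena ∩ Noor ∩ Wyatt ∩ Dana: (none).
Windows ≥ 45 min: (none).
That's 0 windows.

0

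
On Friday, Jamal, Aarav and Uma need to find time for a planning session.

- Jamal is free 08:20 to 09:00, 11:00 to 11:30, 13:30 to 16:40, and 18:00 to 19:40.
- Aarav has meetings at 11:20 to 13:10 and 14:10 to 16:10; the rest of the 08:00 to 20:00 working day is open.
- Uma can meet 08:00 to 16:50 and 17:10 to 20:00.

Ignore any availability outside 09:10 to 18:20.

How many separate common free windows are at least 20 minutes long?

Aarav free within 08:00–20:00: 08:00–11:20, 13:10–14:10, 16:10–20:00.
Jamal ∩ Aarav: 08:20–09:00, 11:00–11:20, 13:30–14:10, 16:10–16:40, 18:00–19:40.
Jamal ∩ Aarav ∩ Uma: 08:20–09:00, 11:00–11:20, 13:30–14:10, 16:10–16:40, 18:00–19:40.
Restricted to 09:10–18:20: 11:00–11:20, 13:30–14:10, 16:10–16:40, 18:00–18:20.
Windows ≥ 20 min: 11:00–11:20, 13:30–14:10, 16:10–16:40, 18:00–18:20.
That's 4 windows.

4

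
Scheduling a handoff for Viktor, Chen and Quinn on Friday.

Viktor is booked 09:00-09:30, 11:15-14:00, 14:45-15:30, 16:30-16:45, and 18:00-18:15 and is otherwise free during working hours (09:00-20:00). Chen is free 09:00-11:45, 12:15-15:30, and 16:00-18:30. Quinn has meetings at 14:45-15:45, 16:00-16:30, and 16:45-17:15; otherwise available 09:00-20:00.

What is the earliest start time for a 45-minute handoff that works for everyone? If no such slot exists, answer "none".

09:30

Viktor free within 09:00–20:00: 09:30–11:15, 14:00–14:45, 15:30–16:30, 16:45–18:00, 18:15–20:00.
Quinn free within 09:00–20:00: 09:00–14:45, 15:45–16:00, 16:30–16:45, 17:15–20:00.
Viktor ∩ Chen: 09:30–11:15, 14:00–14:45, 16:00–16:30, 16:45–18:00, 18:15–18:30.
Viktor ∩ Chen ∩ Quinn: 09:30–11:15, 14:00–14:45, 17:15–18:00, 18:15–18:30.
Windows ≥ 45 min: 09:30–11:15, 14:00–14:45, 17:15–18:00.
Earliest such window starts at 09:30.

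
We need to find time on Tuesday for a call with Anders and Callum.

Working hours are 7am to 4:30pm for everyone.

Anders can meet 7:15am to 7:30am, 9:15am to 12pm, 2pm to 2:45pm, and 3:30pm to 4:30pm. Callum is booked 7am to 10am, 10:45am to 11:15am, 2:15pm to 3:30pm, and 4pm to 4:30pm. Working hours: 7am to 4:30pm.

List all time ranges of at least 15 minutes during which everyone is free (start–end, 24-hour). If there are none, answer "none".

Callum free within 07:00–16:30: 10:00–10:45, 11:15–14:15, 15:30–16:00.
Anders ∩ Callum: 10:00–10:45, 11:15–12:00, 14:00–14:15, 15:30–16:00.
Windows ≥ 15 min: 10:00–10:45, 11:15–12:00, 14:00–14:15, 15:30–16:00.

10:00–10:45, 11:15–12:00, 14:00–14:15, 15:30–16:00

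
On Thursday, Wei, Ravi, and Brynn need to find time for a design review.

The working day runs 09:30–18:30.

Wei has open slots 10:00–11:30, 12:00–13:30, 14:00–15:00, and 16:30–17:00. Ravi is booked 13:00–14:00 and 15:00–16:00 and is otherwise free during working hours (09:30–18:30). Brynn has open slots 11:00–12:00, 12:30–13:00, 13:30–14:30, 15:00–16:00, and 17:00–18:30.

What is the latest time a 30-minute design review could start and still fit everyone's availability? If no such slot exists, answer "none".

Ravi free within 09:30–18:30: 09:30–13:00, 14:00–15:00, 16:00–18:30.
Wei ∩ Ravi: 10:00–11:30, 12:00–13:00, 14:00–15:00, 16:30–17:00.
Wei ∩ Ravi ∩ Brynn: 11:00–11:30, 12:30–13:00, 14:00–14:30.
Windows ≥ 30 min: 11:00–11:30, 12:30–13:00, 14:00–14:30.
Latest start in the last window 14:00–14:30 is 14:30 − 30 min = 14:00.

14:00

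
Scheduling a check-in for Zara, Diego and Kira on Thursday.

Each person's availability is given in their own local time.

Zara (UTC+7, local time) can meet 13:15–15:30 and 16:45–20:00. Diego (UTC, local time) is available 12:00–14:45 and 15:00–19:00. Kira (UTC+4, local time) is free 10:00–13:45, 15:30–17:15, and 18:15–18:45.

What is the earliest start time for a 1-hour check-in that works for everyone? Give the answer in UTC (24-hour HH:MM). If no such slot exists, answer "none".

Zara → UTC: 06:15–08:30, 09:45–13:00.
Diego → UTC: 12:00–14:45, 15:00–19:00.
Kira → UTC: 06:00–09:45, 11:30–13:15, 14:15–14:45.
Zara ∩ Diego: 12:00–13:00.
Zara ∩ Diego ∩ Kira: 12:00–13:00.
Windows ≥ 60 min: 12:00–13:00.
Earliest such window starts at 12:00.

12:00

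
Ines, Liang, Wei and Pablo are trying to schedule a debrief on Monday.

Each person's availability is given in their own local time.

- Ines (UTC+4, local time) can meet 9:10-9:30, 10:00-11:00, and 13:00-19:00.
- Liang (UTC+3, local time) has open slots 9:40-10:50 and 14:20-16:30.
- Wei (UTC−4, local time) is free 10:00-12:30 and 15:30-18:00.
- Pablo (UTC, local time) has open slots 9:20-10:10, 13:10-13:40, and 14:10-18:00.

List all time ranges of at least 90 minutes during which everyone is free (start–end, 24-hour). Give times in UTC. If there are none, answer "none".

none

Ines → UTC: 05:10–05:30, 06:00–07:00, 09:00–15:00.
Liang → UTC: 06:40–07:50, 11:20–13:30.
Wei → UTC: 14:00–16:30, 19:30–22:00.
Pablo → UTC: 09:20–10:10, 13:10–13:40, 14:10–18:00.
Ines ∩ Liang: 06:40–07:00, 11:20–13:30.
Ines ∩ Liang ∩ Wei: (none).
Ines ∩ Liang ∩ Wei ∩ Pablo: (none).
Windows ≥ 90 min: (none).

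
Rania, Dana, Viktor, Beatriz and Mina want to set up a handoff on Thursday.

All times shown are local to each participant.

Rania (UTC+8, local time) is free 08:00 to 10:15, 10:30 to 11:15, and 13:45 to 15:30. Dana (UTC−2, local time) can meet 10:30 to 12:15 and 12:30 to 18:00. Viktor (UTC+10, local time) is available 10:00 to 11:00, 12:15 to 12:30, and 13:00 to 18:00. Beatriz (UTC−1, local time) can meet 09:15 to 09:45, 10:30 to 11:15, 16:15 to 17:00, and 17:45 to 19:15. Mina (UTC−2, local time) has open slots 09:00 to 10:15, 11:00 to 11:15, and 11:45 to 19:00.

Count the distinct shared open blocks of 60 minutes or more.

Rania → UTC: 00:00–02:15, 02:30–03:15, 05:45–07:30.
Dana → UTC: 12:30–14:15, 14:30–20:00.
Viktor → UTC: 00:00–01:00, 02:15–02:30, 03:00–08:00.
Beatriz → UTC: 10:15–10:45, 11:30–12:15, 17:15–18:00, 18:45–20:15.
Mina → UTC: 11:00–12:15, 13:00–13:15, 13:45–21:00.
Rania ∩ Dana: (none).
Rania ∩ Dana ∩ Viktor: (none).
Rania ∩ Dana ∩ Viktor ∩ Beatriz: (none).
Rania ∩ Dana ∩ Viktor ∩ Beatriz ∩ Mina: (none).
Windows ≥ 60 min: (none).
That's 0 windows.

0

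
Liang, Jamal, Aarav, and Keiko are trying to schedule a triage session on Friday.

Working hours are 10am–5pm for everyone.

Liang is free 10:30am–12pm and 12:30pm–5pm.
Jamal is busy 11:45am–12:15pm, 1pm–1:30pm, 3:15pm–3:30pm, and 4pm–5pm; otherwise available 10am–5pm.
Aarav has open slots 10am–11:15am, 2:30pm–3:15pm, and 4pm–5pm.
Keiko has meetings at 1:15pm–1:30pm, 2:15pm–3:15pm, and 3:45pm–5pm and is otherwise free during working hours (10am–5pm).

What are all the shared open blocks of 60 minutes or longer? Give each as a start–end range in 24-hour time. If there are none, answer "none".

none

Jamal free within 10:00–17:00: 10:00–11:45, 12:15–13:00, 13:30–15:15, 15:30–16:00.
Keiko free within 10:00–17:00: 10:00–13:15, 13:30–14:15, 15:15–15:45.
Liang ∩ Jamal: 10:30–11:45, 12:30–13:00, 13:30–15:15, 15:30–16:00.
Liang ∩ Jamal ∩ Aarav: 10:30–11:15, 14:30–15:15.
Liang ∩ Jamal ∩ Aarav ∩ Keiko: 10:30–11:15.
Windows ≥ 60 min: (none).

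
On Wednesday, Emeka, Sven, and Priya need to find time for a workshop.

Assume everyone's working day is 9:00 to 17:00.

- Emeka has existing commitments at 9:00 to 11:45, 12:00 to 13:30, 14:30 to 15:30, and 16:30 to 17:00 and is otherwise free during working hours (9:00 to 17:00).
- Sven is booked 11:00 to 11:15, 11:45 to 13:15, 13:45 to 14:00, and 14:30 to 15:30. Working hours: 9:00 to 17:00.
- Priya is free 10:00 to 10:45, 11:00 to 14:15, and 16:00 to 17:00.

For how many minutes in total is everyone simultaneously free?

Emeka free within 09:00–17:00: 11:45–12:00, 13:30–14:30, 15:30–16:30.
Sven free within 09:00–17:00: 09:00–11:00, 11:15–11:45, 13:15–13:45, 14:00–14:30, 15:30–17:00.
Emeka ∩ Sven: 13:30–13:45, 14:00–14:30, 15:30–16:30.
Emeka ∩ Sven ∩ Priya: 13:30–13:45, 14:00–14:15, 16:00–16:30.
Total common minutes: 15 + 15 + 30 = 60.

60 minutes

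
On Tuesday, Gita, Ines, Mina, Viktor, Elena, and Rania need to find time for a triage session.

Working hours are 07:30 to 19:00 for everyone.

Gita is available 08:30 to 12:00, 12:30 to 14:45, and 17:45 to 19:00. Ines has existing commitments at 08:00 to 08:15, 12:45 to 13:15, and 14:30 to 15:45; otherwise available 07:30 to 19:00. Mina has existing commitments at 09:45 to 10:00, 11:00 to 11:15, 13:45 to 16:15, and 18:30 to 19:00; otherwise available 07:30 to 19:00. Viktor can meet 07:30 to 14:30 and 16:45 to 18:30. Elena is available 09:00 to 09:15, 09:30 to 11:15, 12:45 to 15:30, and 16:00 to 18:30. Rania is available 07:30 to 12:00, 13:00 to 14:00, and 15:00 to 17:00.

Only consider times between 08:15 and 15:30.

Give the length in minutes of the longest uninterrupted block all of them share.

60 minutes

Ines free within 07:30–19:00: 07:30–08:00, 08:15–12:45, 13:15–14:30, 15:45–19:00.
Mina free within 07:30–19:00: 07:30–09:45, 10:00–11:00, 11:15–13:45, 16:15–18:30.
Gita ∩ Ines: 08:30–12:00, 12:30–12:45, 13:15–14:30, 17:45–19:00.
Gita ∩ Ines ∩ Mina: 08:30–09:45, 10:00–11:00, 11:15–12:00, 12:30–12:45, 13:15–13:45, 17:45–18:30.
Gita ∩ Ines ∩ Mina ∩ Viktor: 08:30–09:45, 10:00–11:00, 11:15–12:00, 12:30–12:45, 13:15–13:45, 17:45–18:30.
Gita ∩ Ines ∩ Mina ∩ Viktor ∩ Elena: 09:00–09:15, 09:30–09:45, 10:00–11:00, 13:15–13:45, 17:45–18:30.
Gita ∩ Ines ∩ Mina ∩ Viktor ∩ Elena ∩ Rania: 09:00–09:15, 09:30–09:45, 10:00–11:00, 13:15–13:45.
Restricted to 08:15–15:30: 09:00–09:15, 09:30–09:45, 10:00–11:00, 13:15–13:45.
Common window lengths: 15, 15, 60, 30 min; longest is 60.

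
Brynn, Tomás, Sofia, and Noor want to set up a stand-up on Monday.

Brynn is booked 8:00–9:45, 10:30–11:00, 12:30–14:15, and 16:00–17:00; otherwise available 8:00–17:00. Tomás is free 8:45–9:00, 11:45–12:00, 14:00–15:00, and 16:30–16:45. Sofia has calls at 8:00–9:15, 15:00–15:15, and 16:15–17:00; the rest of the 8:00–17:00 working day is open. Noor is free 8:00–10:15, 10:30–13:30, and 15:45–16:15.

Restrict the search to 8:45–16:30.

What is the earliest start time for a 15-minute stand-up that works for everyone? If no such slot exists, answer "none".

Brynn free within 08:00–17:00: 09:45–10:30, 11:00–12:30, 14:15–16:00.
Sofia free within 08:00–17:00: 09:15–15:00, 15:15–16:15.
Brynn ∩ Tomás: 11:45–12:00, 14:15–15:00.
Brynn ∩ Tomás ∩ Sofia: 11:45–12:00, 14:15–15:00.
Brynn ∩ Tomás ∩ Sofia ∩ Noor: 11:45–12:00.
Restricted to 08:45–16:30: 11:45–12:00.
Windows ≥ 15 min: 11:45–12:00.
Earliest such window starts at 11:45.

11:45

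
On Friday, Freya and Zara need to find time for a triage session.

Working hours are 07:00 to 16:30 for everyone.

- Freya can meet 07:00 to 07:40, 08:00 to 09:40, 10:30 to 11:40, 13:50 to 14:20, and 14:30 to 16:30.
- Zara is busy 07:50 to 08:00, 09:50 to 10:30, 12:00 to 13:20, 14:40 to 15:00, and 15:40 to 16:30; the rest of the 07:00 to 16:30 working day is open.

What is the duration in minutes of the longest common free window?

100 minutes

Zara free within 07:00–16:30: 07:00–07:50, 08:00–09:50, 10:30–12:00, 13:20–14:40, 15:00–15:40.
Freya ∩ Zara: 07:00–07:40, 08:00–09:40, 10:30–11:40, 13:50–14:20, 14:30–14:40, 15:00–15:40.
Common window lengths: 40, 100, 70, 30, 10, 40 min; longest is 100.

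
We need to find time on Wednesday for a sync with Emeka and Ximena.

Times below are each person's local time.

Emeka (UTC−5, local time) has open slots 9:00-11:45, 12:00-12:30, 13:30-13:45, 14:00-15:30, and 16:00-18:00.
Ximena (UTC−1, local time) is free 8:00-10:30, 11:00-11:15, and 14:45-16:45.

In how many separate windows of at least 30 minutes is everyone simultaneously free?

2

Emeka → UTC: 14:00–16:45, 17:00–17:30, 18:30–18:45, 19:00–20:30, 21:00–23:00.
Ximena → UTC: 09:00–11:30, 12:00–12:15, 15:45–17:45.
Emeka ∩ Ximena: 15:45–16:45, 17:00–17:30.
Windows ≥ 30 min: 15:45–16:45, 17:00–17:30.
That's 2 windows.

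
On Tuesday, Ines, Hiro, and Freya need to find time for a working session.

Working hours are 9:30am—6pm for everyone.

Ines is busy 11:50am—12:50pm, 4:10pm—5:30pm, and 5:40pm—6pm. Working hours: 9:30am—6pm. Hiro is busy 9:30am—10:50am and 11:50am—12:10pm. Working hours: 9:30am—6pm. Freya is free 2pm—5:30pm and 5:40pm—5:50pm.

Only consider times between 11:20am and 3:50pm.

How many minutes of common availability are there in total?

Ines free within 09:30–18:00: 09:30–11:50, 12:50–16:10, 17:30–17:40.
Hiro free within 09:30–18:00: 10:50–11:50, 12:10–18:00.
Ines ∩ Hiro: 10:50–11:50, 12:50–16:10, 17:30–17:40.
Ines ∩ Hiro ∩ Freya: 14:00–16:10.
Restricted to 11:20–15:50: 14:00–15:50.
Total common minutes: 110.

110 minutes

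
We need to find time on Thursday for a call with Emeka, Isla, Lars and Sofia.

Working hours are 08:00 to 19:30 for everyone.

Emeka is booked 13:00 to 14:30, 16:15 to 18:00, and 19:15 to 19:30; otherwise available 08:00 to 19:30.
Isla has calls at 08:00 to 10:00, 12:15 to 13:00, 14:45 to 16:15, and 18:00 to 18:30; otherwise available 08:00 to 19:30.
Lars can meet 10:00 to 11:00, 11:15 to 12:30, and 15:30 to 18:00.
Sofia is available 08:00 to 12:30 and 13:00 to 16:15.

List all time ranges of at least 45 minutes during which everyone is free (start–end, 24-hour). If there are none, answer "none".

Emeka free within 08:00–19:30: 08:00–13:00, 14:30–16:15, 18:00–19:15.
Isla free within 08:00–19:30: 10:00–12:15, 13:00–14:45, 16:15–18:00, 18:30–19:30.
Emeka ∩ Isla: 10:00–12:15, 14:30–14:45, 18:30–19:15.
Emeka ∩ Isla ∩ Lars: 10:00–11:00, 11:15–12:15.
Emeka ∩ Isla ∩ Lars ∩ Sofia: 10:00–11:00, 11:15–12:15.
Windows ≥ 45 min: 10:00–11:00, 11:15–12:15.

10:00–11:00, 11:15–12:15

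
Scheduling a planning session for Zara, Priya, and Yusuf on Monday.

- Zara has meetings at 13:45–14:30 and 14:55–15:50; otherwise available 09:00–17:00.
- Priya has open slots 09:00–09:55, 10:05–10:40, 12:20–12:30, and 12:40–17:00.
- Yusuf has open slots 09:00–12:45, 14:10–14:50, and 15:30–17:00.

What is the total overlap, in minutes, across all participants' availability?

195 minutes

Zara free within 09:00–17:00: 09:00–13:45, 14:30–14:55, 15:50–17:00.
Zara ∩ Priya: 09:00–09:55, 10:05–10:40, 12:20–12:30, 12:40–13:45, 14:30–14:55, 15:50–17:00.
Zara ∩ Priya ∩ Yusuf: 09:00–09:55, 10:05–10:40, 12:20–12:30, 12:40–12:45, 14:30–14:50, 15:50–17:00.
Total common minutes: 55 + 35 + 10 + 5 + 20 + 70 = 195.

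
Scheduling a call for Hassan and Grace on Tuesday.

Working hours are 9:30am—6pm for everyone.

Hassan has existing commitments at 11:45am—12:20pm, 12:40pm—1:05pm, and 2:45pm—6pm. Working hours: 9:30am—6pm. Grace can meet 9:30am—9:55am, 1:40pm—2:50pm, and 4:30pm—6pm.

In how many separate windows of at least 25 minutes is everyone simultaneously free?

Hassan free within 09:30–18:00: 09:30–11:45, 12:20–12:40, 13:05–14:45.
Hassan ∩ Grace: 09:30–09:55, 13:40–14:45.
Windows ≥ 25 min: 09:30–09:55, 13:40–14:45.
That's 2 windows.

2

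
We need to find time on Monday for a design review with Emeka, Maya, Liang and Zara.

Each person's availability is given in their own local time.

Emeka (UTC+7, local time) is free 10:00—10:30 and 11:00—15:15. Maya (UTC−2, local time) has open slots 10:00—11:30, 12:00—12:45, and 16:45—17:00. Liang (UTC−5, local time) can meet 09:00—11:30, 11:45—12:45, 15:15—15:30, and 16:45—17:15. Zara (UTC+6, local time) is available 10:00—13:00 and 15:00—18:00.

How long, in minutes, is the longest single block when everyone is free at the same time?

0 minutes

Emeka → UTC: 03:00–03:30, 04:00–08:15.
Maya → UTC: 12:00–13:30, 14:00–14:45, 18:45–19:00.
Liang → UTC: 14:00–16:30, 16:45–17:45, 20:15–20:30, 21:45–22:15.
Zara → UTC: 04:00–07:00, 09:00–12:00.
Emeka ∩ Maya: (none).
Emeka ∩ Maya ∩ Liang: (none).
Emeka ∩ Maya ∩ Liang ∩ Zara: (none).
No common window.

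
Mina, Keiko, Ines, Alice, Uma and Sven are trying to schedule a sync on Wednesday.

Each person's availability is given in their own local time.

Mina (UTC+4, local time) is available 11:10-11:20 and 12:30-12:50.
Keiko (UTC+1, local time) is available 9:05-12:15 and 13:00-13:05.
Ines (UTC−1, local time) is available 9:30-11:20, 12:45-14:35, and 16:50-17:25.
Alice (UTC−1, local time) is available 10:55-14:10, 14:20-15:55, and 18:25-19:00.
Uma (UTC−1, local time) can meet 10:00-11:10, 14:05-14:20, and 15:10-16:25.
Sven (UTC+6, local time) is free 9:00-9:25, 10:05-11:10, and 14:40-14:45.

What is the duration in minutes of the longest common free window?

0 minutes

Mina → UTC: 07:10–07:20, 08:30–08:50.
Keiko → UTC: 08:05–11:15, 12:00–12:05.
Ines → UTC: 10:30–12:20, 13:45–15:35, 17:50–18:25.
Alice → UTC: 11:55–15:10, 15:20–16:55, 19:25–20:00.
Uma → UTC: 11:00–12:10, 15:05–15:20, 16:10–17:25.
Sven → UTC: 03:00–03:25, 04:05–05:10, 08:40–08:45.
Mina ∩ Keiko: 08:30–08:50.
Mina ∩ Keiko ∩ Ines: (none).
Mina ∩ Keiko ∩ Ines ∩ Alice: (none).
Mina ∩ Keiko ∩ Ines ∩ Alice ∩ Uma: (none).
Mina ∩ Keiko ∩ Ines ∩ Alice ∩ Uma ∩ Sven: (none).
No common window.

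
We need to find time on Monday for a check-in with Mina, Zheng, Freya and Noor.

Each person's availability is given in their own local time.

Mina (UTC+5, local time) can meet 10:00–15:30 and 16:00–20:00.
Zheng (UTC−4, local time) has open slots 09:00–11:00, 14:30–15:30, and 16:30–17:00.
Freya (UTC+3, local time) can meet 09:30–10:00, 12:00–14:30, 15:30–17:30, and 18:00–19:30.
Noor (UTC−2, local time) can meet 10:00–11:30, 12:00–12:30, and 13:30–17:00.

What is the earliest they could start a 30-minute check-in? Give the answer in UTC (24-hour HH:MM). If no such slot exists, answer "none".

13:00

Mina → UTC: 05:00–10:30, 11:00–15:00.
Zheng → UTC: 13:00–15:00, 18:30–19:30, 20:30–21:00.
Freya → UTC: 06:30–07:00, 09:00–11:30, 12:30–14:30, 15:00–16:30.
Noor → UTC: 12:00–13:30, 14:00–14:30, 15:30–19:00.
Mina ∩ Zheng: 13:00–15:00.
Mina ∩ Zheng ∩ Freya: 13:00–14:30.
Mina ∩ Zheng ∩ Freya ∩ Noor: 13:00–13:30, 14:00–14:30.
Windows ≥ 30 min: 13:00–13:30, 14:00–14:30.
Earliest such window starts at 13:00.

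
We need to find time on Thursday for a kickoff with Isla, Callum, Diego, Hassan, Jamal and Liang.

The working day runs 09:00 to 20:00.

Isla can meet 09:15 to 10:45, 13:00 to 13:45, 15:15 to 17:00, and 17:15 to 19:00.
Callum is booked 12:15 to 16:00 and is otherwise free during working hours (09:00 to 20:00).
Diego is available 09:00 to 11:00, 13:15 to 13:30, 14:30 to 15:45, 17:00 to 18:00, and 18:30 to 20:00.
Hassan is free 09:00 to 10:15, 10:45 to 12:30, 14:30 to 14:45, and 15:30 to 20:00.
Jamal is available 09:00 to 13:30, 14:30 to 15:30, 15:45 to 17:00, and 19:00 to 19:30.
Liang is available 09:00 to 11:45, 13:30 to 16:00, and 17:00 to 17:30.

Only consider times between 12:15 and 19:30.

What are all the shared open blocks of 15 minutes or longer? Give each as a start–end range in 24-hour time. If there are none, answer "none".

Callum free within 09:00–20:00: 09:00–12:15, 16:00–20:00.
Isla ∩ Callum: 09:15–10:45, 16:00–17:00, 17:15–19:00.
Isla ∩ Callum ∩ Diego: 09:15–10:45, 17:15–18:00, 18:30–19:00.
Isla ∩ Callum ∩ Diego ∩ Hassan: 09:15–10:15, 17:15–18:00, 18:30–19:00.
Isla ∩ Callum ∩ Diego ∩ Hassan ∩ Jamal: 09:15–10:15.
Isla ∩ Callum ∩ Diego ∩ Hassan ∩ Jamal ∩ Liang: 09:15–10:15.
Restricted to 12:15–19:30: (none).
Windows ≥ 15 min: (none).

none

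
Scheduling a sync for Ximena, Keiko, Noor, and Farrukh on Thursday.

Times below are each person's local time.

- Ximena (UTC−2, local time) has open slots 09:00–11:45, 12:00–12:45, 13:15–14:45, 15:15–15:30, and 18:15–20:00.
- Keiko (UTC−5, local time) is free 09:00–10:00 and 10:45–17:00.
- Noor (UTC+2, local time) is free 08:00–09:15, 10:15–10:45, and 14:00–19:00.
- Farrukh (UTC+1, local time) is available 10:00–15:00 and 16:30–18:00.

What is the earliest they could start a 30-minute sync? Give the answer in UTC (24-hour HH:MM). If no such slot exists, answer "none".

15:45

Ximena → UTC: 11:00–13:45, 14:00–14:45, 15:15–16:45, 17:15–17:30, 20:15–22:00.
Keiko → UTC: 14:00–15:00, 15:45–22:00.
Noor → UTC: 06:00–07:15, 08:15–08:45, 12:00–17:00.
Farrukh → UTC: 09:00–14:00, 15:30–17:00.
Ximena ∩ Keiko: 14:00–14:45, 15:45–16:45, 17:15–17:30, 20:15–22:00.
Ximena ∩ Keiko ∩ Noor: 14:00–14:45, 15:45–16:45.
Ximena ∩ Keiko ∩ Noor ∩ Farrukh: 15:45–16:45.
Windows ≥ 30 min: 15:45–16:45.
Earliest such window starts at 15:45.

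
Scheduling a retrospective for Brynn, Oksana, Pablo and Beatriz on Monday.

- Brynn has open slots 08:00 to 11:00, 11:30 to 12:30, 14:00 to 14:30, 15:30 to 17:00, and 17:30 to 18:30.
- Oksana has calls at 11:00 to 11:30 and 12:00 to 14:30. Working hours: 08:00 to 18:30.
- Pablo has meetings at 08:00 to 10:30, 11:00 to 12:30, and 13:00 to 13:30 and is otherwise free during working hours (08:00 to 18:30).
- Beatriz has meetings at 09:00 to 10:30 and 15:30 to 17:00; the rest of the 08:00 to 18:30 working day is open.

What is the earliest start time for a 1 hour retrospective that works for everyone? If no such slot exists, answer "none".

Oksana free within 08:00–18:30: 08:00–11:00, 11:30–12:00, 14:30–18:30.
Pablo free within 08:00–18:30: 10:30–11:00, 12:30–13:00, 13:30–18:30.
Beatriz free within 08:00–18:30: 08:00–09:00, 10:30–15:30, 17:00–18:30.
Brynn ∩ Oksana: 08:00–11:00, 11:30–12:00, 15:30–17:00, 17:30–18:30.
Brynn ∩ Oksana ∩ Pablo: 10:30–11:00, 15:30–17:00, 17:30–18:30.
Brynn ∩ Oksana ∩ Pablo ∩ Beatriz: 10:30–11:00, 17:30–18:30.
Windows ≥ 60 min: 17:30–18:30.
Earliest such window starts at 17:30.

17:30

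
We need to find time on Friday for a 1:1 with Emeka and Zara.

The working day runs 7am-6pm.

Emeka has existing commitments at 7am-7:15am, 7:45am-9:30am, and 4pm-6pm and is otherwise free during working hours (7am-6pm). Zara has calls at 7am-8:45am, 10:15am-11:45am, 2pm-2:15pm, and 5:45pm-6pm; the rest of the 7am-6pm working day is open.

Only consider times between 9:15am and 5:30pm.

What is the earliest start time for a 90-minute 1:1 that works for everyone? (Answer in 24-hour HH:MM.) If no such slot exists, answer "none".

Emeka free within 07:00–18:00: 07:15–07:45, 09:30–16:00.
Zara free within 07:00–18:00: 08:45–10:15, 11:45–14:00, 14:15–17:45.
Emeka ∩ Zara: 09:30–10:15, 11:45–14:00, 14:15–16:00.
Restricted to 09:15–17:30: 09:30–10:15, 11:45–14:00, 14:15–16:00.
Windows ≥ 90 min: 11:45–14:00, 14:15–16:00.
Earliest such window starts at 11:45.

11:45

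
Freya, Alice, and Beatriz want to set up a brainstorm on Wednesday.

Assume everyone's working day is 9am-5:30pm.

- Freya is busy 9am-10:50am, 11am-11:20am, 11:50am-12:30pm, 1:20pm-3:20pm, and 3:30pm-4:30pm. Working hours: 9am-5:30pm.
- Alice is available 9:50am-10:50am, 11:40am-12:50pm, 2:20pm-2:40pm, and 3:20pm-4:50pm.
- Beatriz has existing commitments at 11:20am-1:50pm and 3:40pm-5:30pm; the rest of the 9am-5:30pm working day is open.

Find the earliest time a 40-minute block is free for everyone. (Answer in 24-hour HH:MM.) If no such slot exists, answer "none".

Freya free within 09:00–17:30: 10:50–11:00, 11:20–11:50, 12:30–13:20, 15:20–15:30, 16:30–17:30.
Beatriz free within 09:00–17:30: 09:00–11:20, 13:50–15:40.
Freya ∩ Alice: 11:40–11:50, 12:30–12:50, 15:20–15:30, 16:30–16:50.
Freya ∩ Alice ∩ Beatriz: 15:20–15:30.
Windows ≥ 40 min: (none).

none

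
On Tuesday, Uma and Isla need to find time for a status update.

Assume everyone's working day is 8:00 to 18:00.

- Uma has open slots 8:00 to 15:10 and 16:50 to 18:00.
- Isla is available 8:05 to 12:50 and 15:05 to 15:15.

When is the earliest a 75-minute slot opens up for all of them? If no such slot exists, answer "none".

Uma ∩ Isla: 08:05–12:50, 15:05–15:10.
Windows ≥ 75 min: 08:05–12:50.
Earliest such window starts at 08:05.

08:05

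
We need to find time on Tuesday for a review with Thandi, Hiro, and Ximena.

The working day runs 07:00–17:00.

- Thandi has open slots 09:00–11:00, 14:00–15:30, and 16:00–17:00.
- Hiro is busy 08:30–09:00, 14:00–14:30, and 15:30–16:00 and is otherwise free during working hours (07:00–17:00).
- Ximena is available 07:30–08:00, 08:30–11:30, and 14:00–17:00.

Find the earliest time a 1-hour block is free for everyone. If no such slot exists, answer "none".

Hiro free within 07:00–17:00: 07:00–08:30, 09:00–14:00, 14:30–15:30, 16:00–17:00.
Thandi ∩ Hiro: 09:00–11:00, 14:30–15:30, 16:00–17:00.
Thandi ∩ Hiro ∩ Ximena: 09:00–11:00, 14:30–15:30, 16:00–17:00.
Windows ≥ 60 min: 09:00–11:00, 14:30–15:30, 16:00–17:00.
Earliest such window starts at 09:00.

09:00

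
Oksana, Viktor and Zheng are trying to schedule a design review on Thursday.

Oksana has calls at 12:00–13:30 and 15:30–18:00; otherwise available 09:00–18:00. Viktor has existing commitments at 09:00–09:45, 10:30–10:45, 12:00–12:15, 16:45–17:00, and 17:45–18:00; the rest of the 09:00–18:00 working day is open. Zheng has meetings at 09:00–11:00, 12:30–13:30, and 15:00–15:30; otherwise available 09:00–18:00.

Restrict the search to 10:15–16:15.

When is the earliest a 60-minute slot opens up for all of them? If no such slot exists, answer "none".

11:00

Oksana free within 09:00–18:00: 09:00–12:00, 13:30–15:30.
Viktor free within 09:00–18:00: 09:45–10:30, 10:45–12:00, 12:15–16:45, 17:00–17:45.
Zheng free within 09:00–18:00: 11:00–12:30, 13:30–15:00, 15:30–18:00.
Oksana ∩ Viktor: 09:45–10:30, 10:45–12:00, 13:30–15:30.
Oksana ∩ Viktor ∩ Zheng: 11:00–12:00, 13:30–15:00.
Restricted to 10:15–16:15: 11:00–12:00, 13:30–15:00.
Windows ≥ 60 min: 11:00–12:00, 13:30–15:00.
Earliest such window starts at 11:00.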